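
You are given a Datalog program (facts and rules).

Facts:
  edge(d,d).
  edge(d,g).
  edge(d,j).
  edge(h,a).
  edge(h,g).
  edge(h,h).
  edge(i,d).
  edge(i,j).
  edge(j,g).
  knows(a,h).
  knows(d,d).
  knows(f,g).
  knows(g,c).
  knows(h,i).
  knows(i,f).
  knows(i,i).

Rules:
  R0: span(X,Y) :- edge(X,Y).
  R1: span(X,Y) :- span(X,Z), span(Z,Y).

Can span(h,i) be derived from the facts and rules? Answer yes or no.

no

round 1: derive span(d,d) via R0 from edge(d,d)
round 1: derive span(d,g) via R0 from edge(d,g)
round 1: derive span(d,j) via R0 from edge(d,j)
round 1: derive span(h,a) via R0 from edge(h,a)
round 1: derive span(h,g) via R0 from edge(h,g)
round 1: derive span(h,h) via R0 from edge(h,h)
round 1: derive span(i,d) via R0 from edge(i,d)
round 1: derive span(i,j) via R0 from edge(i,j)
round 1: derive span(j,g) via R0 from edge(j,g)
round 2: derive span(i,g) via R1 from span(i,d), span(d,g)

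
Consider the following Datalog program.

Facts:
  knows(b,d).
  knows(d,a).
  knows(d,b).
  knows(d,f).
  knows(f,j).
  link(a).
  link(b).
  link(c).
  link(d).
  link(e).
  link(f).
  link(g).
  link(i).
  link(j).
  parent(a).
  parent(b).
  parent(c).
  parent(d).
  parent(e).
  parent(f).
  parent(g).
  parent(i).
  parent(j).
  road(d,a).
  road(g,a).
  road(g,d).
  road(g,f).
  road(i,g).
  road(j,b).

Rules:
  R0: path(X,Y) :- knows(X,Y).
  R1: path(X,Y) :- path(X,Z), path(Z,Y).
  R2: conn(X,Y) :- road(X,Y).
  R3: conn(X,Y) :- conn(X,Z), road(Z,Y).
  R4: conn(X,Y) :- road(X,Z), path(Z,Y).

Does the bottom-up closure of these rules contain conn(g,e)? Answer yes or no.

round 1: derive path(b,d) via R0 from knows(b,d)
round 1: derive path(d,a) via R0 from knows(d,a)
round 1: derive path(d,b) via R0 from knows(d,b)
round 1: derive path(d,f) via R0 from knows(d,f)
round 1: derive path(f,j) via R0 from knows(f,j)
round 1: derive conn(d,a) via R2 from road(d,a)
round 1: derive conn(g,a) via R2 from road(g,a)
round 1: derive conn(g,d) via R2 from road(g,d)
round 1: derive conn(g,f) via R2 from road(g,f)
round 1: derive conn(i,g) via R2 from road(i,g)
round 1: derive conn(j,b) via R2 from road(j,b)
round 2: derive path(b,a) via R1 from path(b,d), path(d,a)
round 2: derive path(b,b) via R1 from path(b,d), path(d,b)
round 2: derive path(b,f) via R1 from path(b,d), path(d,f)
round 2: derive path(d,d) via R1 from path(d,b), path(b,d)
round 2: derive path(d,j) via R1 from path(d,f), path(f,j)
round 2: derive conn(i,a) via R3 from conn(i,g), road(g,a)
round 2: derive conn(i,d) via R3 from conn(i,g), road(g,d)
round 2: derive conn(i,f) via R3 from conn(i,g), road(g,f)
round 2: derive conn(g,b) via R4 from road(g,d), path(d,b)
round 2: derive conn(g,j) via R4 from road(g,f), path(f,j)
round 2: derive conn(j,d) via R4 from road(j,b), path(b,d)
round 3: derive path(b,j) via R1 from path(b,d), path(d,j)
round 3: derive conn(j,a) via R3 from conn(j,d), road(d,a)
round 3: derive conn(j,f) via R4 from road(j,b), path(b,f)
round 4: derive conn(j,j) via R4 from road(j,b), path(b,j)

no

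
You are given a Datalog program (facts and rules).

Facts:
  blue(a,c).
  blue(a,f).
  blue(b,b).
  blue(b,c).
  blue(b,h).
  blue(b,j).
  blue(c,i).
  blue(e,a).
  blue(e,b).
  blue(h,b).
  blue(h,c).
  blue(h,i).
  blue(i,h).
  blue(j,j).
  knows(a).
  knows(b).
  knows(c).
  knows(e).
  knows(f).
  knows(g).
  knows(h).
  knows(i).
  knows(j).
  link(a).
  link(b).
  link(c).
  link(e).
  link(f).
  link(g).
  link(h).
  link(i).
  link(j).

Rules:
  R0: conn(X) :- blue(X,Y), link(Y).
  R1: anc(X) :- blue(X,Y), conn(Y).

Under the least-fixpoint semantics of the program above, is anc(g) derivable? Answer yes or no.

round 1: derive conn(a) via R0 from blue(a,c), link(c)
round 1: derive conn(b) via R0 from blue(b,b), link(b)
round 1: derive conn(c) via R0 from blue(c,i), link(i)
round 1: derive conn(e) via R0 from blue(e,a), link(a)
round 1: derive conn(h) via R0 from blue(h,b), link(b)
round 1: derive conn(i) via R0 from blue(i,h), link(h)
round 1: derive conn(j) via R0 from blue(j,j), link(j)
round 2: derive anc(a) via R1 from blue(a,c), conn(c)
round 2: derive anc(b) via R1 from blue(b,b), conn(b)
round 2: derive anc(c) via R1 from blue(c,i), conn(i)
round 2: derive anc(e) via R1 from blue(e,a), conn(a)
round 2: derive anc(h) via R1 from blue(h,b), conn(b)
round 2: derive anc(i) via R1 from blue(i,h), conn(h)
round 2: derive anc(j) via R1 from blue(j,j), conn(j)

no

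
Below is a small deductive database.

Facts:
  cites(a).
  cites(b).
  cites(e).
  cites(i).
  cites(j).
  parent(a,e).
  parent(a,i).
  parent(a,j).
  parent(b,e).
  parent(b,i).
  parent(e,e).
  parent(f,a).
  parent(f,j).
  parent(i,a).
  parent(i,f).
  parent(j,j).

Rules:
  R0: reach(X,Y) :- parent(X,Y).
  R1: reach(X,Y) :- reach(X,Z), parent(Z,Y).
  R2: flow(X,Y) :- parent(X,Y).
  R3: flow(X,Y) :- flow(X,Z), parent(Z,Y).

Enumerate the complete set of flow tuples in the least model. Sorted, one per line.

flow(a,a)
flow(a,e)
flow(a,f)
flow(a,i)
flow(a,j)
flow(b,a)
flow(b,e)
flow(b,f)
flow(b,i)
flow(b,j)
flow(e,e)
flow(f,a)
flow(f,e)
flow(f,f)
flow(f,i)
flow(f,j)
flow(i,a)
flow(i,e)
flow(i,f)
flow(i,i)
flow(i,j)
flow(j,j)

round 1: derive flow(a,e) via R2 from parent(a,e)
round 1: derive flow(a,i) via R2 from parent(a,i)
round 1: derive flow(a,j) via R2 from parent(a,j)
round 1: derive flow(b,e) via R2 from parent(b,e)
round 1: derive flow(b,i) via R2 from parent(b,i)
round 1: derive flow(e,e) via R2 from parent(e,e)
round 1: derive flow(f,a) via R2 from parent(f,a)
round 1: derive flow(f,j) via R2 from parent(f,j)
round 1: derive flow(i,a) via R2 from parent(i,a)
round 1: derive flow(i,f) via R2 from parent(i,f)
round 1: derive flow(j,j) via R2 from parent(j,j)
round 2: derive flow(a,a) via R3 from flow(a,i), parent(i,a)
round 2: derive flow(a,f) via R3 from flow(a,i), parent(i,f)
round 2: derive flow(b,a) via R3 from flow(b,i), parent(i,a)
round 2: derive flow(b,f) via R3 from flow(b,i), parent(i,f)
round 2: derive flow(f,e) via R3 from flow(f,a), parent(a,e)
round 2: derive flow(f,i) via R3 from flow(f,a), parent(a,i)
round 2: derive flow(i,e) via R3 from flow(i,a), parent(a,e)
round 2: derive flow(i,i) via R3 from flow(i,a), parent(a,i)
round 2: derive flow(i,j) via R3 from flow(i,a), parent(a,j)
round 3: derive flow(b,j) via R3 from flow(b,a), parent(a,j)
round 3: derive flow(f,f) via R3 from flow(f,i), parent(i,f)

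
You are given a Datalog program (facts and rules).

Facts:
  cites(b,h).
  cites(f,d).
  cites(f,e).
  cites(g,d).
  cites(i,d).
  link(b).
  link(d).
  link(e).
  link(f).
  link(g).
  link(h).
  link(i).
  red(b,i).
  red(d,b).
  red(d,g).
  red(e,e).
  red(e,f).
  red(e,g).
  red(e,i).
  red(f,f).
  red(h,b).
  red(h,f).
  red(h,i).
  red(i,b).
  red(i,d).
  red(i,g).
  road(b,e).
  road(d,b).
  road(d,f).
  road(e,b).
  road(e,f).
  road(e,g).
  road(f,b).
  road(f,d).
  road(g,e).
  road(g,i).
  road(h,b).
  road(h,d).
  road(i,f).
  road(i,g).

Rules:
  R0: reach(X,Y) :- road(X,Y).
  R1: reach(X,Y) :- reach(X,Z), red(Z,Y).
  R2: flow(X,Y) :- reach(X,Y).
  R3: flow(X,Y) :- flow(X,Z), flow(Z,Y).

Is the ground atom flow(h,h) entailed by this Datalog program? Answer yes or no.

no

round 1: derive reach(b,e) via R0 from road(b,e)
round 1: derive reach(d,b) via R0 from road(d,b)
round 1: derive reach(d,f) via R0 from road(d,f)
round 1: derive reach(e,b) via R0 from road(e,b)
round 1: derive reach(e,f) via R0 from road(e,f)
round 1: derive reach(e,g) via R0 from road(e,g)
round 1: derive reach(f,b) via R0 from road(f,b)
round 1: derive reach(f,d) via R0 from road(f,d)
round 1: derive reach(g,e) via R0 from road(g,e)
round 1: derive reach(g,i) via R0 from road(g,i)
round 1: derive reach(h,b) via R0 from road(h,b)
round 1: derive reach(h,d) via R0 from road(h,d)
round 1: derive reach(i,f) via R0 from road(i,f)
round 1: derive reach(i,g) via R0 from road(i,g)
round 2: derive reach(b,f) via R1 from reach(b,e), red(e,f)
round 2: derive reach(b,g) via R1 from reach(b,e), red(e,g)
round 2: derive reach(b,i) via R1 from reach(b,e), red(e,i)
round 2: derive reach(d,i) via R1 from reach(d,b), red(b,i)
round 2: derive reach(e,i) via R1 from reach(e,b), red(b,i)
round 2: derive reach(f,g) via R1 from reach(f,d), red(d,g)
round 2: derive reach(f,i) via R1 from reach(f,b), red(b,i)
round 2: derive reach(g,b) via R1 from reach(g,i), red(i,b)
round 2: derive reach(g,d) via R1 from reach(g,i), red(i,d)
round 2: derive reach(g,f) via R1 from reach(g,e), red(e,f)
round 2: derive reach(g,g) via R1 from reach(g,e), red(e,g)
round 2: derive reach(h,g) via R1 from reach(h,d), red(d,g)
round 2: derive reach(h,i) via R1 from reach(h,b), red(b,i)
round 2: derive flow(b,e) via R2 from reach(b,e)
round 2: derive flow(d,b) via R2 from reach(d,b)
round 2: derive flow(d,f) via R2 from reach(d,f)
round 2: derive flow(e,b) via R2 from reach(e,b)
round 2: derive flow(e,f) via R2 from reach(e,f)
round 2: derive flow(e,g) via R2 from reach(e,g)
round 2: derive flow(f,b) via R2 from reach(f,b)
round 2: derive flow(f,d) via R2 from reach(f,d)
round 2: derive flow(g,e) via R2 from reach(g,e)
round 2: derive flow(g,i) via R2 from reach(g,i)
round 2: derive flow(h,b) via R2 from reach(h,b)
round 2: derive flow(h,d) via R2 from reach(h,d)
round 2: derive flow(i,f) via R2 from reach(i,f)
round 2: derive flow(i,g) via R2 from reach(i,g)
round 3: derive reach(b,b) via R1 from reach(b,i), red(i,b)
round 3: derive reach(b,d) via R1 from reach(b,i), red(i,d)
round 3: derive reach(d,d) via R1 from reach(d,i), red(i,d)
round 3: derive reach(d,g) via R1 from reach(d,i), red(i,g)
round 3: derive reach(e,d) via R1 from reach(e,i), red(i,d)
round 3: derive flow(b,f) via R2 from reach(b,f)
round 3: derive flow(b,g) via R2 from reach(b,g)
round 3: derive flow(b,i) via R2 from reach(b,i)
round 3: derive flow(d,i) via R2 from reach(d,i)
round 3: derive flow(e,i) via R2 from reach(e,i)
round 3: derive flow(f,g) via R2 from reach(f,g)
round 3: derive flow(f,i) via R2 from reach(f,i)
round 3: derive flow(g,b) via R2 from reach(g,b)
round 3: derive flow(g,d) via R2 from reach(g,d)
round 3: derive flow(g,f) via R2 from reach(g,f)
round 3: derive flow(g,g) via R2 from reach(g,g)
round 3: derive flow(h,g) via R2 from reach(h,g)
round 3: derive flow(h,i) via R2 from reach(h,i)
round 3: derive flow(b,b) via R3 from flow(b,e), flow(e,b)
round 3: derive flow(d,d) via R3 from flow(d,f), flow(f,d)
round 3: derive flow(d,e) via R3 from flow(d,b), flow(b,e)
round 3: derive flow(e,d) via R3 from flow(e,f), flow(f,d)
round 3: derive flow(e,e) via R3 from flow(e,b), flow(b,e)
round 3: derive flow(f,e) via R3 from flow(f,b), flow(b,e)
round 3: derive flow(f,f) via R3 from flow(f,d), flow(d,f)
round 3: derive flow(h,e) via R3 from flow(h,b), flow(b,e)
round 3: derive flow(h,f) via R3 from flow(h,d), flow(d,f)
round 3: derive flow(i,b) via R3 from flow(i,f), flow(f,b)
round 3: derive flow(i,d) via R3 from flow(i,f), flow(f,d)
round 3: derive flow(i,e) via R3 from flow(i,g), flow(g,e)
round 3: derive flow(i,i) via R3 from flow(i,g), flow(g,i)
round 4: derive flow(b,d) via R2 from reach(b,d)
round 4: derive flow(d,g) via R2 from reach(d,g)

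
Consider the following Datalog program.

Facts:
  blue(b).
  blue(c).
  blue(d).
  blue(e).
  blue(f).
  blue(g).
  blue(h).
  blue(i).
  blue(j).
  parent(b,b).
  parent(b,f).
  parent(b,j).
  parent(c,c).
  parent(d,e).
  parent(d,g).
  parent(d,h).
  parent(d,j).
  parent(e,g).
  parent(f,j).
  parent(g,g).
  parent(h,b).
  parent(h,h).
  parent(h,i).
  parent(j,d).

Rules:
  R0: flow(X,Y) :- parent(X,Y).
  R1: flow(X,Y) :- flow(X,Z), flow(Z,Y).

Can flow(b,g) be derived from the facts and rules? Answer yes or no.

round 1: derive flow(b,b) via R0 from parent(b,b)
round 1: derive flow(b,f) via R0 from parent(b,f)
round 1: derive flow(b,j) via R0 from parent(b,j)
round 1: derive flow(c,c) via R0 from parent(c,c)
round 1: derive flow(d,e) via R0 from parent(d,e)
round 1: derive flow(d,g) via R0 from parent(d,g)
round 1: derive flow(d,h) via R0 from parent(d,h)
round 1: derive flow(d,j) via R0 from parent(d,j)
round 1: derive flow(e,g) via R0 from parent(e,g)
round 1: derive flow(f,j) via R0 from parent(f,j)
round 1: derive flow(g,g) via R0 from parent(g,g)
round 1: derive flow(h,b) via R0 from parent(h,b)
round 1: derive flow(h,h) via R0 from parent(h,h)
round 1: derive flow(h,i) via R0 from parent(h,i)
round 1: derive flow(j,d) via R0 from parent(j,d)
round 2: derive flow(b,d) via R1 from flow(b,j), flow(j,d)
round 2: derive flow(d,b) via R1 from flow(d,h), flow(h,b)
round 2: derive flow(d,d) via R1 from flow(d,j), flow(j,d)
round 2: derive flow(d,i) via R1 from flow(d,h), flow(h,i)
round 2: derive flow(f,d) via R1 from flow(f,j), flow(j,d)
round 2: derive flow(h,f) via R1 from flow(h,b), flow(b,f)
round 2: derive flow(h,j) via R1 from flow(h,b), flow(b,j)
round 2: derive flow(j,e) via R1 from flow(j,d), flow(d,e)
round 2: derive flow(j,g) via R1 from flow(j,d), flow(d,g)
round 2: derive flow(j,h) via R1 from flow(j,d), flow(d,h)
round 2: derive flow(j,j) via R1 from flow(j,d), flow(d,j)
round 3: derive flow(b,e) via R1 from flow(b,d), flow(d,e)
round 3: derive flow(b,g) via R1 from flow(b,d), flow(d,g)
round 3: derive flow(b,h) via R1 from flow(b,d), flow(d,h)
round 3: derive flow(b,i) via R1 from flow(b,d), flow(d,i)
round 3: derive flow(d,f) via R1 from flow(d,b), flow(b,f)
round 3: derive flow(f,b) via R1 from flow(f,d), flow(d,b)
round 3: derive flow(f,e) via R1 from flow(f,d), flow(d,e)
round 3: derive flow(f,g) via R1 from flow(f,d), flow(d,g)
round 3: derive flow(f,h) via R1 from flow(f,d), flow(d,h)
round 3: derive flow(f,i) via R1 from flow(f,d), flow(d,i)
round 3: derive flow(h,d) via R1 from flow(h,b), flow(b,d)
round 3: derive flow(h,e) via R1 from flow(h,j), flow(j,e)
round 3: derive flow(h,g) via R1 from flow(h,j), flow(j,g)
round 3: derive flow(j,b) via R1 from flow(j,d), flow(d,b)
round 3: derive flow(j,f) via R1 from flow(j,h), flow(h,f)
round 3: derive flow(j,i) via R1 from flow(j,d), flow(d,i)
round 4: derive flow(f,f) via R1 from flow(f,b), flow(b,f)

yes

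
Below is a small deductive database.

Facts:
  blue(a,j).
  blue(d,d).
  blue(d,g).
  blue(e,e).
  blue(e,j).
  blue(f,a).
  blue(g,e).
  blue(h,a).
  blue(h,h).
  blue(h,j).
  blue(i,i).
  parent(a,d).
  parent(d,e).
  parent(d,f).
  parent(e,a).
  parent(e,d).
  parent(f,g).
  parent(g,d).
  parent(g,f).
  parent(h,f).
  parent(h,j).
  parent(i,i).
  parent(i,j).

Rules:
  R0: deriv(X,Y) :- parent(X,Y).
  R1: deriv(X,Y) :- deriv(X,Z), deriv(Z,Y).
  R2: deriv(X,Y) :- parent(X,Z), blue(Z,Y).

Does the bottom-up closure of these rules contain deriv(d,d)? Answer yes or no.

round 1: derive deriv(a,d) via R0 from parent(a,d)
round 1: derive deriv(d,e) via R0 from parent(d,e)
round 1: derive deriv(d,f) via R0 from parent(d,f)
round 1: derive deriv(e,a) via R0 from parent(e,a)
round 1: derive deriv(e,d) via R0 from parent(e,d)
round 1: derive deriv(f,g) via R0 from parent(f,g)
round 1: derive deriv(g,d) via R0 from parent(g,d)
round 1: derive deriv(g,f) via R0 from parent(g,f)
round 1: derive deriv(h,f) via R0 from parent(h,f)
round 1: derive deriv(h,j) via R0 from parent(h,j)
round 1: derive deriv(i,i) via R0 from parent(i,i)
round 1: derive deriv(i,j) via R0 from parent(i,j)
round 1: derive deriv(a,g) via R2 from parent(a,d), blue(d,g)
round 1: derive deriv(d,a) via R2 from parent(d,f), blue(f,a)
round 1: derive deriv(d,j) via R2 from parent(d,e), blue(e,j)
round 1: derive deriv(e,g) via R2 from parent(e,d), blue(d,g)
round 1: derive deriv(e,j) via R2 from parent(e,a), blue(a,j)
round 1: derive deriv(f,e) via R2 from parent(f,g), blue(g,e)
round 1: derive deriv(g,a) via R2 from parent(g,f), blue(f,a)
round 1: derive deriv(g,g) via R2 from parent(g,d), blue(d,g)
round 1: derive deriv(h,a) via R2 from parent(h,f), blue(f,a)
round 2: derive deriv(a,a) via R1 from deriv(a,d), deriv(d,a)
round 2: derive deriv(a,e) via R1 from deriv(a,d), deriv(d,e)
round 2: derive deriv(a,f) via R1 from deriv(a,d), deriv(d,f)
round 2: derive deriv(a,j) via R1 from deriv(a,d), deriv(d,j)
round 2: derive deriv(d,d) via R1 from deriv(d,a), deriv(a,d)
round 2: derive deriv(d,g) via R1 from deriv(d,a), deriv(a,g)
round 2: derive deriv(e,e) via R1 from deriv(e,d), deriv(d,e)
round 2: derive deriv(e,f) via R1 from deriv(e,d), deriv(d,f)
round 2: derive deriv(f,a) via R1 from deriv(f,e), deriv(e,a)
round 2: derive deriv(f,d) via R1 from deriv(f,e), deriv(e,d)
round 2: derive deriv(f,f) via R1 from deriv(f,g), deriv(g,f)
round 2: derive deriv(f,j) via R1 from deriv(f,e), deriv(e,j)
round 2: derive deriv(g,e) via R1 from deriv(g,d), deriv(d,e)
round 2: derive deriv(g,j) via R1 from deriv(g,d), deriv(d,j)
round 2: derive deriv(h,d) via R1 from deriv(h,a), deriv(a,d)
round 2: derive deriv(h,e) via R1 from deriv(h,f), deriv(f,e)
round 2: derive deriv(h,g) via R1 from deriv(h,a), deriv(a,g)

yes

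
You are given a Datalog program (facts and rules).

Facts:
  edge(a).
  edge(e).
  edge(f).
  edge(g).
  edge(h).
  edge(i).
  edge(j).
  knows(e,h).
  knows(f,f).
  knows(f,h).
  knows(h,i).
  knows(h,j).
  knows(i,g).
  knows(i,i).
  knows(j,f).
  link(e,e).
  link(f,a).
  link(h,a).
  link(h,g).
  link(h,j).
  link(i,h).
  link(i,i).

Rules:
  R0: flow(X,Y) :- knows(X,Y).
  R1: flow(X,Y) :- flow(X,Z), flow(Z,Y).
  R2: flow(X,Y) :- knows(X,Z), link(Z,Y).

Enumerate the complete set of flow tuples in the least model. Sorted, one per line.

flow(e,a)
flow(e,f)
flow(e,g)
flow(e,h)
flow(e,i)
flow(e,j)
flow(f,a)
flow(f,f)
flow(f,g)
flow(f,h)
flow(f,i)
flow(f,j)
flow(h,a)
flow(h,f)
flow(h,g)
flow(h,h)
flow(h,i)
flow(h,j)
flow(i,a)
flow(i,f)
flow(i,g)
flow(i,h)
flow(i,i)
flow(i,j)
flow(j,a)
flow(j,f)
flow(j,g)
flow(j,h)
flow(j,i)
flow(j,j)

round 1: derive flow(e,h) via R0 from knows(e,h)
round 1: derive flow(f,f) via R0 from knows(f,f)
round 1: derive flow(f,h) via R0 from knows(f,h)
round 1: derive flow(h,i) via R0 from knows(h,i)
round 1: derive flow(h,j) via R0 from knows(h,j)
round 1: derive flow(i,g) via R0 from knows(i,g)
round 1: derive flow(i,i) via R0 from knows(i,i)
round 1: derive flow(j,f) via R0 from knows(j,f)
round 1: derive flow(e,a) via R2 from knows(e,h), link(h,a)
round 1: derive flow(e,g) via R2 from knows(e,h), link(h,g)
round 1: derive flow(e,j) via R2 from knows(e,h), link(h,j)
round 1: derive flow(f,a) via R2 from knows(f,f), link(f,a)
round 1: derive flow(f,g) via R2 from knows(f,h), link(h,g)
round 1: derive flow(f,j) via R2 from knows(f,h), link(h,j)
round 1: derive flow(h,h) via R2 from knows(h,i), link(i,h)
round 1: derive flow(i,h) via R2 from knows(i,i), link(i,h)
round 1: derive flow(j,a) via R2 from knows(j,f), link(f,a)
round 2: derive flow(e,f) via R1 from flow(e,j), flow(j,f)
round 2: derive flow(e,i) via R1 from flow(e,h), flow(h,i)
round 2: derive flow(f,i) via R1 from flow(f,h), flow(h,i)
round 2: derive flow(h,a) via R1 from flow(h,j), flow(j,a)
round 2: derive flow(h,f) via R1 from flow(h,j), flow(j,f)
round 2: derive flow(h,g) via R1 from flow(h,i), flow(i,g)
round 2: derive flow(i,j) via R1 from flow(i,h), flow(h,j)
round 2: derive flow(j,g) via R1 from flow(j,f), flow(f,g)
round 2: derive flow(j,h) via R1 from flow(j,f), flow(f,h)
round 2: derive flow(j,j) via R1 from flow(j,f), flow(f,j)
round 3: derive flow(i,a) via R1 from flow(i,h), flow(h,a)
round 3: derive flow(i,f) via R1 from flow(i,h), flow(h,f)
round 3: derive flow(j,i) via R1 from flow(j,f), flow(f,i)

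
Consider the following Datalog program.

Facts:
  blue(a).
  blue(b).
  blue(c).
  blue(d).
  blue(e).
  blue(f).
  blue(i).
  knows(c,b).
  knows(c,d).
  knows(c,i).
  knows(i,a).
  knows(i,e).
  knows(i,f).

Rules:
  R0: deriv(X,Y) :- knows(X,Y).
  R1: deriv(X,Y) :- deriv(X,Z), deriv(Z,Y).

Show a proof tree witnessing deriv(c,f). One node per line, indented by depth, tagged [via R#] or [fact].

round 1: derive deriv(c,b) via R0 from knows(c,b)
round 1: derive deriv(c,d) via R0 from knows(c,d)
round 1: derive deriv(c,i) via R0 from knows(c,i)
round 1: derive deriv(i,a) via R0 from knows(i,a)
round 1: derive deriv(i,e) via R0 from knows(i,e)
round 1: derive deriv(i,f) via R0 from knows(i,f)
round 2: derive deriv(c,a) via R1 from deriv(c,i), deriv(i,a)
round 2: derive deriv(c,e) via R1 from deriv(c,i), deriv(i,e)
round 2: derive deriv(c,f) via R1 from deriv(c,i), deriv(i,f)

deriv(c,f)  [via R1]
  deriv(c,i)  [via R0]
    knows(c,i)  [fact]
  deriv(i,f)  [via R0]
    knows(i,f)  [fact]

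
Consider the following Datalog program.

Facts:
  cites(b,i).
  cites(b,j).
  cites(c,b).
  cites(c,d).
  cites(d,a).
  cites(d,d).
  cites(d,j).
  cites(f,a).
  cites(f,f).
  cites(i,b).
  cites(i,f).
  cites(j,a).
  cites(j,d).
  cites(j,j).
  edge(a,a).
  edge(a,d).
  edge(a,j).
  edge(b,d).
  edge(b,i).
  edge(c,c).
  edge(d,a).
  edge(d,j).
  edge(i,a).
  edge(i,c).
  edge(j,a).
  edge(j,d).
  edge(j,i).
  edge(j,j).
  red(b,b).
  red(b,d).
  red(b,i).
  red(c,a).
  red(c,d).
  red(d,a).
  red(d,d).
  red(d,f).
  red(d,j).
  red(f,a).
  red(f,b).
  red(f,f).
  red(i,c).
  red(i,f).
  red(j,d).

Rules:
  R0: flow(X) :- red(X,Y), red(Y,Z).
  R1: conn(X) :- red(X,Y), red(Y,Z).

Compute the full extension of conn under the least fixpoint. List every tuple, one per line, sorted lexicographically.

conn(b)
conn(c)
conn(d)
conn(f)
conn(i)
conn(j)

round 1: derive conn(b) via R1 from red(b,b), red(b,b)
round 1: derive conn(c) via R1 from red(c,d), red(d,a)
round 1: derive conn(d) via R1 from red(d,d), red(d,a)
round 1: derive conn(f) via R1 from red(f,b), red(b,b)
round 1: derive conn(i) via R1 from red(i,c), red(c,a)
round 1: derive conn(j) via R1 from red(j,d), red(d,a)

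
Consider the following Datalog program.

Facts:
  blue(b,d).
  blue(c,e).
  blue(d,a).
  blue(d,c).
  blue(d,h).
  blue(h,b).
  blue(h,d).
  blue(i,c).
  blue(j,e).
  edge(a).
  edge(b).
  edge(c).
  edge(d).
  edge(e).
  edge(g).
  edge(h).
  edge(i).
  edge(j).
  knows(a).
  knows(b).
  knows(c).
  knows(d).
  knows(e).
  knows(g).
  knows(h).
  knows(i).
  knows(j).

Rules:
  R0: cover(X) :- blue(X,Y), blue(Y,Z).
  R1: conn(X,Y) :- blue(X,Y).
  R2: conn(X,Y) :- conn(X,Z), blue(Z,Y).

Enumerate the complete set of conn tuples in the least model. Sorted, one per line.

round 1: derive conn(b,d) via R1 from blue(b,d)
round 1: derive conn(c,e) via R1 from blue(c,e)
round 1: derive conn(d,a) via R1 from blue(d,a)
round 1: derive conn(d,c) via R1 from blue(d,c)
round 1: derive conn(d,h) via R1 from blue(d,h)
round 1: derive conn(h,b) via R1 from blue(h,b)
round 1: derive conn(h,d) via R1 from blue(h,d)
round 1: derive conn(i,c) via R1 from blue(i,c)
round 1: derive conn(j,e) via R1 from blue(j,e)
round 2: derive conn(b,a) via R2 from conn(b,d), blue(d,a)
round 2: derive conn(b,c) via R2 from conn(b,d), blue(d,c)
round 2: derive conn(b,h) via R2 from conn(b,d), blue(d,h)
round 2: derive conn(d,b) via R2 from conn(d,h), blue(h,b)
round 2: derive conn(d,d) via R2 from conn(d,h), blue(h,d)
round 2: derive conn(d,e) via R2 from conn(d,c), blue(c,e)
round 2: derive conn(h,a) via R2 from conn(h,d), blue(d,a)
round 2: derive conn(h,c) via R2 from conn(h,d), blue(d,c)
round 2: derive conn(h,h) via R2 from conn(h,d), blue(d,h)
round 2: derive conn(i,e) via R2 from conn(i,c), blue(c,e)
round 3: derive conn(b,b) via R2 from conn(b,h), blue(h,b)
round 3: derive conn(b,e) via R2 from conn(b,c), blue(c,e)
round 3: derive conn(h,e) via R2 from conn(h,c), blue(c,e)

conn(b,a)
conn(b,b)
conn(b,c)
conn(b,d)
conn(b,e)
conn(b,h)
conn(c,e)
conn(d,a)
conn(d,b)
conn(d,c)
conn(d,d)
conn(d,e)
conn(d,h)
conn(h,a)
conn(h,b)
conn(h,c)
conn(h,d)
conn(h,e)
conn(h,h)
conn(i,c)
conn(i,e)
conn(j,e)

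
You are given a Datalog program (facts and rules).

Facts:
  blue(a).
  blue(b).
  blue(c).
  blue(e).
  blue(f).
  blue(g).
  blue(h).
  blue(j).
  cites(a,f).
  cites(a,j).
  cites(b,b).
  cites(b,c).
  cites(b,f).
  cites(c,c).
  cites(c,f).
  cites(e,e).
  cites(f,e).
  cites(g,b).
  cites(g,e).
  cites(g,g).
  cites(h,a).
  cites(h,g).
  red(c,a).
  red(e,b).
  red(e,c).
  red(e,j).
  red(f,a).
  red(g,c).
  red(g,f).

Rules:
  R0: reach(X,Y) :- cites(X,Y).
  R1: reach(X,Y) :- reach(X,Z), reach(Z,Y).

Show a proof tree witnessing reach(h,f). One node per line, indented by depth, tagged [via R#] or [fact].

reach(h,f)  [via R1]
  reach(h,a)  [via R0]
    cites(h,a)  [fact]
  reach(a,f)  [via R0]
    cites(a,f)  [fact]

round 1: derive reach(a,f) via R0 from cites(a,f)
round 1: derive reach(a,j) via R0 from cites(a,j)
round 1: derive reach(b,b) via R0 from cites(b,b)
round 1: derive reach(b,c) via R0 from cites(b,c)
round 1: derive reach(b,f) via R0 from cites(b,f)
round 1: derive reach(c,c) via R0 from cites(c,c)
round 1: derive reach(c,f) via R0 from cites(c,f)
round 1: derive reach(e,e) via R0 from cites(e,e)
round 1: derive reach(f,e) via R0 from cites(f,e)
round 1: derive reach(g,b) via R0 from cites(g,b)
round 1: derive reach(g,e) via R0 from cites(g,e)
round 1: derive reach(g,g) via R0 from cites(g,g)
round 1: derive reach(h,a) via R0 from cites(h,a)
round 1: derive reach(h,g) via R0 from cites(h,g)
round 2: derive reach(a,e) via R1 from reach(a,f), reach(f,e)
round 2: derive reach(b,e) via R1 from reach(b,f), reach(f,e)
round 2: derive reach(c,e) via R1 from reach(c,f), reach(f,e)
round 2: derive reach(g,c) via R1 from reach(g,b), reach(b,c)
round 2: derive reach(g,f) via R1 from reach(g,b), reach(b,f)
round 2: derive reach(h,b) via R1 from reach(h,g), reach(g,b)
round 2: derive reach(h,e) via R1 from reach(h,g), reach(g,e)
round 2: derive reach(h,f) via R1 from reach(h,a), reach(a,f)
round 2: derive reach(h,j) via R1 from reach(h,a), reach(a,j)
round 3: derive reach(h,c) via R1 from reach(h,b), reach(b,c)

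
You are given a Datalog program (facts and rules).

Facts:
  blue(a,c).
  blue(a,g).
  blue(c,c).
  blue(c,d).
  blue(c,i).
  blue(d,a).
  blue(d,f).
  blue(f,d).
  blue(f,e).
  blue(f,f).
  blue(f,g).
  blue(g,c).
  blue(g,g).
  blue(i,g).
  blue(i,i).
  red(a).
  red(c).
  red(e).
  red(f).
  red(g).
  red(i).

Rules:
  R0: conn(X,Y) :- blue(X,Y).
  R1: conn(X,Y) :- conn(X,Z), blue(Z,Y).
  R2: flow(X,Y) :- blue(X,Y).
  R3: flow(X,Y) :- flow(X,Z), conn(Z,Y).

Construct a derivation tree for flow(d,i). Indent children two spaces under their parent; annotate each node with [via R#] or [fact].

round 1: derive conn(a,c) via R0 from blue(a,c)
round 1: derive conn(a,g) via R0 from blue(a,g)
round 1: derive conn(c,c) via R0 from blue(c,c)
round 1: derive conn(c,d) via R0 from blue(c,d)
round 1: derive conn(c,i) via R0 from blue(c,i)
round 1: derive conn(d,a) via R0 from blue(d,a)
round 1: derive conn(d,f) via R0 from blue(d,f)
round 1: derive conn(f,d) via R0 from blue(f,d)
round 1: derive conn(f,e) via R0 from blue(f,e)
round 1: derive conn(f,f) via R0 from blue(f,f)
round 1: derive conn(f,g) via R0 from blue(f,g)
round 1: derive conn(g,c) via R0 from blue(g,c)
round 1: derive conn(g,g) via R0 from blue(g,g)
round 1: derive conn(i,g) via R0 from blue(i,g)
round 1: derive conn(i,i) via R0 from blue(i,i)
round 1: derive flow(a,c) via R2 from blue(a,c)
round 1: derive flow(a,g) via R2 from blue(a,g)
round 1: derive flow(c,c) via R2 from blue(c,c)
round 1: derive flow(c,d) via R2 from blue(c,d)
round 1: derive flow(c,i) via R2 from blue(c,i)
round 1: derive flow(d,a) via R2 from blue(d,a)
round 1: derive flow(d,f) via R2 from blue(d,f)
round 1: derive flow(f,d) via R2 from blue(f,d)
round 1: derive flow(f,e) via R2 from blue(f,e)
round 1: derive flow(f,f) via R2 from blue(f,f)
round 1: derive flow(f,g) via R2 from blue(f,g)
round 1: derive flow(g,c) via R2 from blue(g,c)
round 1: derive flow(g,g) via R2 from blue(g,g)
round 1: derive flow(i,g) via R2 from blue(i,g)
round 1: derive flow(i,i) via R2 from blue(i,i)
round 2: derive conn(a,d) via R1 from conn(a,c), blue(c,d)
round 2: derive conn(a,i) via R1 from conn(a,c), blue(c,i)
round 2: derive conn(c,a) via R1 from conn(c,d), blue(d,a)
round 2: derive conn(c,f) via R1 from conn(c,d), blue(d,f)
round 2: derive conn(c,g) via R1 from conn(c,i), blue(i,g)
round 2: derive conn(d,c) via R1 from conn(d,a), blue(a,c)
round 2: derive conn(d,d) via R1 from conn(d,f), blue(f,d)
round 2: derive conn(d,e) via R1 from conn(d,f), blue(f,e)
round 2: derive conn(d,g) via R1 from conn(d,a), blue(a,g)
round 2: derive conn(f,a) via R1 from conn(f,d), blue(d,a)
round 2: derive conn(f,c) via R1 from conn(f,g), blue(g,c)
round 2: derive conn(g,d) via R1 from conn(g,c), blue(c,d)
round 2: derive conn(g,i) via R1 from conn(g,c), blue(c,i)
round 2: derive conn(i,c) via R1 from conn(i,g), blue(g,c)
round 2: derive flow(a,d) via R3 from flow(a,c), conn(c,d)
round 2: derive flow(a,i) via R3 from flow(a,c), conn(c,i)
round 2: derive flow(c,a) via R3 from flow(c,d), conn(d,a)
round 2: derive flow(c,f) via R3 from flow(c,d), conn(d,f)
round 2: derive flow(c,g) via R3 from flow(c,i), conn(i,g)
round 2: derive flow(d,c) via R3 from flow(d,a), conn(a,c)
round 2: derive flow(d,d) via R3 from flow(d,f), conn(f,d)
round 2: derive flow(d,e) via R3 from flow(d,f), conn(f,e)
round 2: derive flow(d,g) via R3 from flow(d,a), conn(a,g)
round 2: derive flow(f,a) via R3 from flow(f,d), conn(d,a)
round 2: derive flow(f,c) via R3 from flow(f,g), conn(g,c)
round 2: derive flow(g,d) via R3 from flow(g,c), conn(c,d)
round 2: derive flow(g,i) via R3 from flow(g,c), conn(c,i)
round 2: derive flow(i,c) via R3 from flow(i,g), conn(g,c)
round 3: derive conn(a,a) via R1 from conn(a,d), blue(d,a)
round 3: derive conn(a,f) via R1 from conn(a,d), blue(d,f)
round 3: derive conn(c,e) via R1 from conn(c,f), blue(f,e)
round 3: derive conn(d,i) via R1 from conn(d,c), blue(c,i)
round 3: derive conn(f,i) via R1 from conn(f,c), blue(c,i)
round 3: derive conn(g,a) via R1 from conn(g,d), blue(d,a)
round 3: derive conn(g,f) via R1 from conn(g,d), blue(d,f)
round 3: derive conn(i,d) via R1 from conn(i,c), blue(c,d)
round 3: derive flow(a,a) via R3 from flow(a,c), conn(c,a)
round 3: derive flow(a,e) via R3 from flow(a,d), conn(d,e)
round 3: derive flow(a,f) via R3 from flow(a,c), conn(c,f)
round 3: derive flow(c,e) via R3 from flow(c,d), conn(d,e)
round 3: derive flow(d,i) via R3 from flow(d,a), conn(a,i)
round 3: derive flow(f,i) via R3 from flow(f,a), conn(a,i)
round 3: derive flow(g,a) via R3 from flow(g,c), conn(c,a)
round 3: derive flow(g,e) via R3 from flow(g,d), conn(d,e)
round 3: derive flow(g,f) via R3 from flow(g,c), conn(c,f)
round 3: derive flow(i,a) via R3 from flow(i,c), conn(c,a)
round 3: derive flow(i,d) via R3 from flow(i,c), conn(c,d)
round 3: derive flow(i,f) via R3 from flow(i,c), conn(c,f)
round 4: derive conn(a,e) via R1 from conn(a,f), blue(f,e)
round 4: derive conn(g,e) via R1 from conn(g,f), blue(f,e)
round 4: derive conn(i,a) via R1 from conn(i,d), blue(d,a)
round 4: derive conn(i,f) via R1 from conn(i,d), blue(d,f)
round 4: derive flow(i,e) via R3 from flow(i,c), conn(c,e)
round 5: derive conn(i,e) via R1 from conn(i,f), blue(f,e)

flow(d,i)  [via R3]
  flow(d,a)  [via R2]
    blue(d,a)  [fact]
  conn(a,i)  [via R1]
    conn(a,c)  [via R0]
      blue(a,c)  [fact]
    blue(c,i)  [fact]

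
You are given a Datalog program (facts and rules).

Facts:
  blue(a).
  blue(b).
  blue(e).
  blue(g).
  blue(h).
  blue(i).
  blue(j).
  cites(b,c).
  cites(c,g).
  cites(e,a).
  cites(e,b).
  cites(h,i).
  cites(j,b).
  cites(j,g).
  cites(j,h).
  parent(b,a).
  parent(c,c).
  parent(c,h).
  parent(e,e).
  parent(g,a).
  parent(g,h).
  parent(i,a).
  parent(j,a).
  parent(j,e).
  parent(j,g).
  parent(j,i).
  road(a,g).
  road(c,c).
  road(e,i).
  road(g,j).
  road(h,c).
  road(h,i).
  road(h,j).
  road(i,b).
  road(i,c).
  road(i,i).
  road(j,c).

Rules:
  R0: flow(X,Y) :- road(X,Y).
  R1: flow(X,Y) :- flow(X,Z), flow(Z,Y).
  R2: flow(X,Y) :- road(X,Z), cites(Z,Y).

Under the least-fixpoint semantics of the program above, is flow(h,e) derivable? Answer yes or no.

no

round 1: derive flow(a,g) via R0 from road(a,g)
round 1: derive flow(c,c) via R0 from road(c,c)
round 1: derive flow(e,i) via R0 from road(e,i)
round 1: derive flow(g,j) via R0 from road(g,j)
round 1: derive flow(h,c) via R0 from road(h,c)
round 1: derive flow(h,i) via R0 from road(h,i)
round 1: derive flow(h,j) via R0 from road(h,j)
round 1: derive flow(i,b) via R0 from road(i,b)
round 1: derive flow(i,c) via R0 from road(i,c)
round 1: derive flow(i,i) via R0 from road(i,i)
round 1: derive flow(j,c) via R0 from road(j,c)
round 1: derive flow(c,g) via R2 from road(c,c), cites(c,g)
round 1: derive flow(g,b) via R2 from road(g,j), cites(j,b)
round 1: derive flow(g,g) via R2 from road(g,j), cites(j,g)
round 1: derive flow(g,h) via R2 from road(g,j), cites(j,h)
round 1: derive flow(h,b) via R2 from road(h,j), cites(j,b)
round 1: derive flow(h,g) via R2 from road(h,c), cites(c,g)
round 1: derive flow(h,h) via R2 from road(h,j), cites(j,h)
round 1: derive flow(i,g) via R2 from road(i,c), cites(c,g)
round 1: derive flow(j,g) via R2 from road(j,c), cites(c,g)
round 2: derive flow(a,b) via R1 from flow(a,g), flow(g,b)
round 2: derive flow(a,h) via R1 from flow(a,g), flow(g,h)
round 2: derive flow(a,j) via R1 from flow(a,g), flow(g,j)
round 2: derive flow(c,b) via R1 from flow(c,g), flow(g,b)
round 2: derive flow(c,h) via R1 from flow(c,g), flow(g,h)
round 2: derive flow(c,j) via R1 from flow(c,g), flow(g,j)
round 2: derive flow(e,b) via R1 from flow(e,i), flow(i,b)
round 2: derive flow(e,c) via R1 from flow(e,i), flow(i,c)
round 2: derive flow(e,g) via R1 from flow(e,i), flow(i,g)
round 2: derive flow(g,c) via R1 from flow(g,h), flow(h,c)
round 2: derive flow(g,i) via R1 from flow(g,h), flow(h,i)
round 2: derive flow(i,h) via R1 from flow(i,g), flow(g,h)
round 2: derive flow(i,j) via R1 from flow(i,g), flow(g,j)
round 2: derive flow(j,b) via R1 from flow(j,g), flow(g,b)
round 2: derive flow(j,h) via R1 from flow(j,g), flow(g,h)
round 2: derive flow(j,j) via R1 from flow(j,g), flow(g,j)
round 3: derive flow(a,c) via R1 from flow(a,g), flow(g,c)
round 3: derive flow(a,i) via R1 from flow(a,g), flow(g,i)
round 3: derive flow(c,i) via R1 from flow(c,g), flow(g,i)
round 3: derive flow(e,h) via R1 from flow(e,c), flow(c,h)
round 3: derive flow(e,j) via R1 from flow(e,c), flow(c,j)
round 3: derive flow(j,i) via R1 from flow(j,g), flow(g,i)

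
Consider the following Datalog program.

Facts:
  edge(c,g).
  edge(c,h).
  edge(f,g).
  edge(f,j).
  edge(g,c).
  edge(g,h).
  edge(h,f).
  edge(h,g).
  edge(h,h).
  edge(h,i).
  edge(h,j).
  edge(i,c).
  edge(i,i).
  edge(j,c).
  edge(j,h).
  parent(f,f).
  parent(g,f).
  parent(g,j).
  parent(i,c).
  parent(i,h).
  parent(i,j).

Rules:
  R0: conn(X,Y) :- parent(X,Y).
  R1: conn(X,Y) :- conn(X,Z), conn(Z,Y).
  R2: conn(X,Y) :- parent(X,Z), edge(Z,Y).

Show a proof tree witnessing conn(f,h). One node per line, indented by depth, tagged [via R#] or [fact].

conn(f,h)  [via R1]
  conn(f,g)  [via R2]
    parent(f,f)  [fact]
    edge(f,g)  [fact]
  conn(g,h)  [via R2]
    parent(g,j)  [fact]
    edge(j,h)  [fact]

round 1: derive conn(f,f) via R0 from parent(f,f)
round 1: derive conn(g,f) via R0 from parent(g,f)
round 1: derive conn(g,j) via R0 from parent(g,j)
round 1: derive conn(i,c) via R0 from parent(i,c)
round 1: derive conn(i,h) via R0 from parent(i,h)
round 1: derive conn(i,j) via R0 from parent(i,j)
round 1: derive conn(f,g) via R2 from parent(f,f), edge(f,g)
round 1: derive conn(f,j) via R2 from parent(f,f), edge(f,j)
round 1: derive conn(g,c) via R2 from parent(g,j), edge(j,c)
round 1: derive conn(g,g) via R2 from parent(g,f), edge(f,g)
round 1: derive conn(g,h) via R2 from parent(g,j), edge(j,h)
round 1: derive conn(i,f) via R2 from parent(i,h), edge(h,f)
round 1: derive conn(i,g) via R2 from parent(i,c), edge(c,g)
round 1: derive conn(i,i) via R2 from parent(i,h), edge(h,i)
round 2: derive conn(f,c) via R1 from conn(f,g), conn(g,c)
round 2: derive conn(f,h) via R1 from conn(f,g), conn(g,h)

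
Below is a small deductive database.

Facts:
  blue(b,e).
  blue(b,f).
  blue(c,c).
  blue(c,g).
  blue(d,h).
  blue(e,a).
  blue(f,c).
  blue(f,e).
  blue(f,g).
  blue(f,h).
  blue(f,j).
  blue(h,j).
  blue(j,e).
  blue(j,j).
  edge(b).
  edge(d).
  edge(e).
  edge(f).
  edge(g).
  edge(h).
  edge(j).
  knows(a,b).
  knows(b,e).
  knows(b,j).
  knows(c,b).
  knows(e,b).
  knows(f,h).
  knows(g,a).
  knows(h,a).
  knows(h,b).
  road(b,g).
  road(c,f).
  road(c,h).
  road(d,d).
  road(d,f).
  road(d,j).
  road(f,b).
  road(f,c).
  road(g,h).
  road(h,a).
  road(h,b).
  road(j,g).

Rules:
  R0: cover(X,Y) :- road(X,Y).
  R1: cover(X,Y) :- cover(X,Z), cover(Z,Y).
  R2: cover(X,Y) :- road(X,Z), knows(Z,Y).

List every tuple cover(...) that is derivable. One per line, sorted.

cover(b,a)
cover(b,b)
cover(b,e)
cover(b,g)
cover(b,h)
cover(b,j)
cover(c,a)
cover(c,b)
cover(c,c)
cover(c,e)
cover(c,f)
cover(c,g)
cover(c,h)
cover(c,j)
cover(d,a)
cover(d,b)
cover(d,c)
cover(d,d)
cover(d,e)
cover(d,f)
cover(d,g)
cover(d,h)
cover(d,j)
cover(f,a)
cover(f,b)
cover(f,c)
cover(f,e)
cover(f,f)
cover(f,g)
cover(f,h)
cover(f,j)
cover(g,a)
cover(g,b)
cover(g,e)
cover(g,g)
cover(g,h)
cover(g,j)
cover(h,a)
cover(h,b)
cover(h,e)
cover(h,g)
cover(h,h)
cover(h,j)
cover(j,a)
cover(j,b)
cover(j,e)
cover(j,g)
cover(j,h)
cover(j,j)

round 1: derive cover(b,g) via R0 from road(b,g)
round 1: derive cover(c,f) via R0 from road(c,f)
round 1: derive cover(c,h) via R0 from road(c,h)
round 1: derive cover(d,d) via R0 from road(d,d)
round 1: derive cover(d,f) via R0 from road(d,f)
round 1: derive cover(d,j) via R0 from road(d,j)
round 1: derive cover(f,b) via R0 from road(f,b)
round 1: derive cover(f,c) via R0 from road(f,c)
round 1: derive cover(g,h) via R0 from road(g,h)
round 1: derive cover(h,a) via R0 from road(h,a)
round 1: derive cover(h,b) via R0 from road(h,b)
round 1: derive cover(j,g) via R0 from road(j,g)
round 1: derive cover(b,a) via R2 from road(b,g), knows(g,a)
round 1: derive cover(c,a) via R2 from road(c,h), knows(h,a)
round 1: derive cover(c,b) via R2 from road(c,h), knows(h,b)
round 1: derive cover(d,h) via R2 from road(d,f), knows(f,h)
round 1: derive cover(f,e) via R2 from road(f,b), knows(b,e)
round 1: derive cover(f,j) via R2 from road(f,b), knows(b,j)
round 1: derive cover(g,a) via R2 from road(g,h), knows(h,a)
round 1: derive cover(g,b) via R2 from road(g,h), knows(h,b)
round 1: derive cover(h,e) via R2 from road(h,b), knows(b,e)
round 1: derive cover(h,j) via R2 from road(h,b), knows(b,j)
round 1: derive cover(j,a) via R2 from road(j,g), knows(g,a)
round 2: derive cover(b,b) via R1 from cover(b,g), cover(g,b)
round 2: derive cover(b,h) via R1 from cover(b,g), cover(g,h)
round 2: derive cover(c,c) via R1 from cover(c,f), cover(f,c)
round 2: derive cover(c,e) via R1 from cover(c,f), cover(f,e)
round 2: derive cover(c,g) via R1 from cover(c,b), cover(b,g)
round 2: derive cover(c,j) via R1 from cover(c,f), cover(f,j)
round 2: derive cover(d,a) via R1 from cover(d,h), cover(h,a)
round 2: derive cover(d,b) via R1 from cover(d,f), cover(f,b)
round 2: derive cover(d,c) via R1 from cover(d,f), cover(f,c)
round 2: derive cover(d,e) via R1 from cover(d,f), cover(f,e)
round 2: derive cover(d,g) via R1 from cover(d,j), cover(j,g)
round 2: derive cover(f,a) via R1 from cover(f,b), cover(b,a)
round 2: derive cover(f,f) via R1 from cover(f,c), cover(c,f)
round 2: derive cover(f,g) via R1 from cover(f,b), cover(b,g)
round 2: derive cover(f,h) via R1 from cover(f,c), cover(c,h)
round 2: derive cover(g,e) via R1 from cover(g,h), cover(h,e)
round 2: derive cover(g,g) via R1 from cover(g,b), cover(b,g)
round 2: derive cover(g,j) via R1 from cover(g,h), cover(h,j)
round 2: derive cover(h,g) via R1 from cover(h,b), cover(b,g)
round 2: derive cover(j,b) via R1 from cover(j,g), cover(g,b)
round 2: derive cover(j,h) via R1 from cover(j,g), cover(g,h)
round 3: derive cover(b,e) via R1 from cover(b,g), cover(g,e)
round 3: derive cover(b,j) via R1 from cover(b,g), cover(g,j)
round 3: derive cover(h,h) via R1 from cover(h,b), cover(b,h)
round 3: derive cover(j,e) via R1 from cover(j,g), cover(g,e)
round 3: derive cover(j,j) via R1 from cover(j,g), cover(g,j)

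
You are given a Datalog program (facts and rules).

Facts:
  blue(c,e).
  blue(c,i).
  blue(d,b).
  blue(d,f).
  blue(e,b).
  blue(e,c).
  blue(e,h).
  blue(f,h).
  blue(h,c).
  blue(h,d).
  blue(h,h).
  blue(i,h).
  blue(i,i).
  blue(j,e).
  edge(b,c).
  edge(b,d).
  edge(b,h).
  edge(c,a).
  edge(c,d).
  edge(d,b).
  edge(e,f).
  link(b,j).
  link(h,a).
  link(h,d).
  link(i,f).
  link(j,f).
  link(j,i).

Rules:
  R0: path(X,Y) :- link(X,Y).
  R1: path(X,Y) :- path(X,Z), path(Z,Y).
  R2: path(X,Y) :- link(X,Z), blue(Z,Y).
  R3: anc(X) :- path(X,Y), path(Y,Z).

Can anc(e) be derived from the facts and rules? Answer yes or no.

round 1: derive path(b,j) via R0 from link(b,j)
round 1: derive path(h,a) via R0 from link(h,a)
round 1: derive path(h,d) via R0 from link(h,d)
round 1: derive path(i,f) via R0 from link(i,f)
round 1: derive path(j,f) via R0 from link(j,f)
round 1: derive path(j,i) via R0 from link(j,i)
round 1: derive path(b,e) via R2 from link(b,j), blue(j,e)
round 1: derive path(h,b) via R2 from link(h,d), blue(d,b)
round 1: derive path(h,f) via R2 from link(h,d), blue(d,f)
round 1: derive path(i,h) via R2 from link(i,f), blue(f,h)
round 1: derive path(j,h) via R2 from link(j,f), blue(f,h)
round 2: derive path(b,f) via R1 from path(b,j), path(j,f)
round 2: derive path(b,h) via R1 from path(b,j), path(j,h)
round 2: derive path(b,i) via R1 from path(b,j), path(j,i)
round 2: derive path(h,e) via R1 from path(h,b), path(b,e)
round 2: derive path(h,j) via R1 from path(h,b), path(b,j)
round 2: derive path(i,a) via R1 from path(i,h), path(h,a)
round 2: derive path(i,b) via R1 from path(i,h), path(h,b)
round 2: derive path(i,d) via R1 from path(i,h), path(h,d)
round 2: derive path(j,a) via R1 from path(j,h), path(h,a)
round 2: derive path(j,b) via R1 from path(j,h), path(h,b)
round 2: derive path(j,d) via R1 from path(j,h), path(h,d)
round 2: derive anc(b) via R3 from path(b,j), path(j,f)
round 2: derive anc(h) via R3 from path(h,b), path(b,e)
round 2: derive anc(i) via R3 from path(i,h), path(h,a)
round 2: derive anc(j) via R3 from path(j,h), path(h,a)
round 3: derive path(b,a) via R1 from path(b,h), path(h,a)
round 3: derive path(b,b) via R1 from path(b,h), path(h,b)
round 3: derive path(b,d) via R1 from path(b,h), path(h,d)
round 3: derive path(h,h) via R1 from path(h,b), path(b,h)
round 3: derive path(h,i) via R1 from path(h,b), path(b,i)
round 3: derive path(i,e) via R1 from path(i,b), path(b,e)
round 3: derive path(i,i) via R1 from path(i,b), path(b,i)
round 3: derive path(i,j) via R1 from path(i,b), path(b,j)
round 3: derive path(j,e) via R1 from path(j,b), path(b,e)
round 3: derive path(j,j) via R1 from path(j,b), path(b,j)

no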